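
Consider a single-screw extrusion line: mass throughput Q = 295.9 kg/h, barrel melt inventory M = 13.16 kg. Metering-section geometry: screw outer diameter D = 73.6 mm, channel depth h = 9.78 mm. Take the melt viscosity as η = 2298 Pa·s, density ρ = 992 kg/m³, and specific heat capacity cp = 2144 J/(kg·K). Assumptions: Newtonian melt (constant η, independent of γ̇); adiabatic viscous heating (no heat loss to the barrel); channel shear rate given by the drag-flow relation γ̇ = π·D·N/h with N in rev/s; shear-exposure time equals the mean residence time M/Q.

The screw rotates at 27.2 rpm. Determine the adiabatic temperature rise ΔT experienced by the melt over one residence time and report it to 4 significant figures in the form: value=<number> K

Convert throughput: Q = 295.9 kg/h = 295.9/3600 = 0.0821944 kg/s
t_res = M / Q_s = 13.16 / 0.0821944 = 160.108 s
D = 73.6 mm = 0.0736 m;  h = 9.78 mm = 0.00978 m;  N = 27.2 rpm / 60 = 0.453333 rev/s
γ̇ = π D N / h = (π)(0.0736)(0.453333) / 0.00978 = 10.7178 s⁻¹
Adiabatic rise: ΔT = η γ̇² t_res / (ρ cp) = 2298·(10.7178)²·160.108 / (992·2144) = 19.8719 K

value=19.87 K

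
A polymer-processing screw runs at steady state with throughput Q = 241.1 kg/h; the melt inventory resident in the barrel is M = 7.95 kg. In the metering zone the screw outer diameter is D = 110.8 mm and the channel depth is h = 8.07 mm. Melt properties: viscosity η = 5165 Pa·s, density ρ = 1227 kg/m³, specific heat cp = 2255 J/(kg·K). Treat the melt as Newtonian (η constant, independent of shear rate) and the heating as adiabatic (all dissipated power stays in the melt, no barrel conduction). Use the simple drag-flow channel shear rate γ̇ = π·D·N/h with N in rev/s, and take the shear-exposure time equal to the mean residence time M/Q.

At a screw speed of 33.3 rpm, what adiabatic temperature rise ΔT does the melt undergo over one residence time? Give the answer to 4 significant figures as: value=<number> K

Throughput in SI: Q_s = 241.1 kg/h ÷ 3600 s/h = 0.0669722 kg/s
t_res = M / Q_s = 7.95 / 0.0669722 = 118.706 s
Convert to SI: D = 0.1108 m, h = 0.00807 m, N = 33.3/60 = 0.555 rev/s
γ̇ = π·D·N / h = π · 0.1108 · 0.555 / 0.00807 = 23.9392 s⁻¹
ΔT = η·γ̇²·t_res / (ρ·cp) = 5165 · (23.9392)² · 118.706 / (1227 · 2255) = 126.99 K

value=127.0 K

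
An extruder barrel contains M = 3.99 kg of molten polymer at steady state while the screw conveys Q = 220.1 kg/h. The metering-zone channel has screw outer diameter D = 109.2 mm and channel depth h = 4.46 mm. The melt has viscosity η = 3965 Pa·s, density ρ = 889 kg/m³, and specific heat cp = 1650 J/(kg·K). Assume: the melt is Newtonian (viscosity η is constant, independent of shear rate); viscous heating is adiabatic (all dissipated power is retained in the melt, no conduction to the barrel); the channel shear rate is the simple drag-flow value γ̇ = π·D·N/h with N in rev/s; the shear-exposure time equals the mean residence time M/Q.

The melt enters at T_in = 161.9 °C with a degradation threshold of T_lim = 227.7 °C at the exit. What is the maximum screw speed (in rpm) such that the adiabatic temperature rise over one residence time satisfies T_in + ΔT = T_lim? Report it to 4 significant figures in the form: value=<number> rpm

value=15.07 rpm

Throughput in SI: Q_s = 220.1 kg/h ÷ 3600 s/h = 0.0611389 kg/s
t_res = M / Q_s = 3.99 / 0.0611389 = 65.2612 s
D = 109.2 mm = 0.1092 m;  h = 4.46 mm = 0.00446 m
ΔT_a = T_lim − T_in = 227.7 °C − 161.9 °C = 65.8 K
γ̇_max² = ΔT_a·ρ·cp / (η·t_res) = [65.8 × 889 × 1650] / [3965 × 65.2612] = 373.004 s⁻²
γ̇_max = √373.004 = 19.3133 s⁻¹
N_max = γ̇_max h / (πD) = 19.3133·0.00446/(π·0.1092) = 0.251084 rev/s → ×60 = 15.065 rpm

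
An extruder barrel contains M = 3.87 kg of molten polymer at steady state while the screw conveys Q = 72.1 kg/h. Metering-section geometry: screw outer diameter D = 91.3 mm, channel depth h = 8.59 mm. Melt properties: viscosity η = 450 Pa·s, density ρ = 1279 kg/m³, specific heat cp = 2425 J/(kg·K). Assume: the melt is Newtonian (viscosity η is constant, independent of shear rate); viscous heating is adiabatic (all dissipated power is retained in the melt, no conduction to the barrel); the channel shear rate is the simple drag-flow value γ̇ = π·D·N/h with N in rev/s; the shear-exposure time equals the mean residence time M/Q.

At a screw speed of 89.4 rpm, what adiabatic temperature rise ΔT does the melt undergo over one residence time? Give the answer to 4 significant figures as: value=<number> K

Q_s = Q / 3600 = 72.1 / 3600 = 0.0200278 kg/s
t_res = M / Q_s = 3.87 ÷ 0.0200278 = 193.232 s
Convert to SI: D = 0.0913 m, h = 0.00859 m, N = 89.4/60 = 1.49 rev/s
γ̇ = π·D·N / h = π · 0.0913 · 1.49 / 0.00859 = 49.7524 s⁻¹
ΔT = η·γ̇²·t_res / (ρ·cp) = 450 · (49.7524)² · 193.232 / (1279 · 2425) = 69.3962 K

value=69.40 K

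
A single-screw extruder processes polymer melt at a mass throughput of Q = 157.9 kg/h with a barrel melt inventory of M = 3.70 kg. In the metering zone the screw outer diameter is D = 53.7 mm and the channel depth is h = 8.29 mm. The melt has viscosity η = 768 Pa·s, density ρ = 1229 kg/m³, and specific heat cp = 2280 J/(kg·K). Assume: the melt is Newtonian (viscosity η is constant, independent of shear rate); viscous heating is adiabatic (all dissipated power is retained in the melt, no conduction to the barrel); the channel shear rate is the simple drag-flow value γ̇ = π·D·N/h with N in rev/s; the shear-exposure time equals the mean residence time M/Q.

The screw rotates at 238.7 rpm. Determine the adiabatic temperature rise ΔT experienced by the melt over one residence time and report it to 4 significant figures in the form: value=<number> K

Q_s = Q / 3600 = 157.9 / 3600 = 0.0438611 kg/s
Mean residence time: t_res = M/Q_s = 3.70 kg / 0.0438611 kg/s = 84.3572 s
Convert to SI: D = 0.0537 m, h = 0.00829 m, N = 238.7/60 = 3.97833 rev/s
γ̇ = π·D·N / h = π · 0.0537 · 3.97833 / 0.00829 = 80.9601 s⁻¹
Adiabatic rise: ΔT = η γ̇² t_res / (ρ cp) = 768·(80.9601)²·84.3572 / (1229·2280) = 151.544 K

value=151.5 K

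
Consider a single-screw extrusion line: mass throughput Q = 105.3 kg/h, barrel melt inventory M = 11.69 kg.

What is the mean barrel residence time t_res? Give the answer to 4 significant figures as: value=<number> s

Throughput in SI: Q_s = 105.3 kg/h ÷ 3600 s/h = 0.02925 kg/s
t_res = M / Q_s = 11.69 / 0.02925 = 399.658 s

value=399.7 s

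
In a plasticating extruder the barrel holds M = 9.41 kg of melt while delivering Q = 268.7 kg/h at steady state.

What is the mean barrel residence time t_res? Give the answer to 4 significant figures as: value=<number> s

Convert throughput: Q = 268.7 kg/h = 268.7/3600 = 0.0746389 kg/s
Mean residence time: t_res = M/Q_s = 9.41 kg / 0.0746389 kg/s = 126.074 s

value=126.1 s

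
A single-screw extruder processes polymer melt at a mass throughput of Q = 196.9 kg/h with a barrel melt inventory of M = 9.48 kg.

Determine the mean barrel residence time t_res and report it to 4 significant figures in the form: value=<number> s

Q_s = Q / 3600 = 196.9 / 3600 = 0.0546944 kg/s
t_res = M / Q_s = 9.48 ÷ 0.0546944 = 173.327 s

value=173.3 s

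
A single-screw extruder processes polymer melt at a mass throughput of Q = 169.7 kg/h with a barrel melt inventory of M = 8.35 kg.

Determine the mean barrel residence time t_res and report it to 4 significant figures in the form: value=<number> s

value=177.1 s

Throughput in SI: Q_s = 169.7 kg/h ÷ 3600 s/h = 0.0471389 kg/s
t_res = M / Q_s = 8.35 / 0.0471389 = 177.136 s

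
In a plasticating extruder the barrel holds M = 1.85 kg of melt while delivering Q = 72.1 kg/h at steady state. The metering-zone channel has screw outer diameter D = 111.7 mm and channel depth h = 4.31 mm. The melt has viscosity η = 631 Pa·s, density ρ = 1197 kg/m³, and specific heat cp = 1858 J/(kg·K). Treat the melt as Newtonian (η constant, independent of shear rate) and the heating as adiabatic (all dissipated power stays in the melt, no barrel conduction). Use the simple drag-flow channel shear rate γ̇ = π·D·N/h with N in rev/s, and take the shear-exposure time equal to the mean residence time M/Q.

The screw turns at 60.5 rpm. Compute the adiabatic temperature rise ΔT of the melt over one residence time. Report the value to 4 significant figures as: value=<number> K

Convert throughput: Q = 72.1 kg/h = 72.1/3600 = 0.0200278 kg/s
Mean residence time: t_res = M/Q_s = 1.85 kg / 0.0200278 kg/s = 92.3717 s
D = 111.7 mm = 0.1117 m;  h = 4.31 mm = 0.00431 m;  N = 60.5 rpm / 60 = 1.00833 rev/s
γ̇ = π·D·N / h = π · 0.1117 · 1.00833 / 0.00431 = 82.0975 s⁻¹
ΔT = η·γ̇²·t_res / (ρ·cp) = 631 · (82.0975)² · 92.3717 / (1197 · 1858) = 176.64 K

value=176.6 K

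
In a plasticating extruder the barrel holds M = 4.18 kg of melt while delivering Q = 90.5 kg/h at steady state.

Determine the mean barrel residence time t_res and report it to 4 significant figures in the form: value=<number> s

value=166.3 s

Q_s = Q / 3600 = 90.5 / 3600 = 0.0251389 kg/s
Mean residence time: t_res = M/Q_s = 4.18 kg / 0.0251389 kg/s = 166.276 s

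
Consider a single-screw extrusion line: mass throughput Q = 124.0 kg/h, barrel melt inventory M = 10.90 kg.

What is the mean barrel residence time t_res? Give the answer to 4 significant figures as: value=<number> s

value=316.5 s

Q_s = Q / 3600 = 124.0 / 3600 = 0.0344444 kg/s
t_res = M / Q_s = 10.90 ÷ 0.0344444 = 316.452 s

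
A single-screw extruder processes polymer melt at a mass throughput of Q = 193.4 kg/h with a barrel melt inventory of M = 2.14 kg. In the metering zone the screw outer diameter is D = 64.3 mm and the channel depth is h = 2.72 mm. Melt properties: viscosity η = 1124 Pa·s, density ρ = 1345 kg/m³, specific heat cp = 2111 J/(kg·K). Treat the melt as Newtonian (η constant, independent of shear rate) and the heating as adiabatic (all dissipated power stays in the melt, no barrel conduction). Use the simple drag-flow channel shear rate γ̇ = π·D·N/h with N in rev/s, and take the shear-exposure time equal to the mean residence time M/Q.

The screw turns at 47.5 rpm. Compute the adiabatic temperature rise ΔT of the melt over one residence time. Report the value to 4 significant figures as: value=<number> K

Throughput in SI: Q_s = 193.4 kg/h ÷ 3600 s/h = 0.0537222 kg/s
Mean residence time: t_res = M/Q_s = 2.14 kg / 0.0537222 kg/s = 39.8345 s
D = 64.3 mm = 0.0643 m;  h = 2.72 mm = 0.00272 m;  N = 47.5 rpm / 60 = 0.791667 rev/s
γ̇ = π D N / h = (π)(0.0643)(0.791667) / 0.00272 = 58.7942 s⁻¹
ΔT = η·γ̇²·t_res/(ρ·cp) = [1124 × 58.7942² × 39.8345] / [1345 × 2111] = 54.511 K

value=54.51 K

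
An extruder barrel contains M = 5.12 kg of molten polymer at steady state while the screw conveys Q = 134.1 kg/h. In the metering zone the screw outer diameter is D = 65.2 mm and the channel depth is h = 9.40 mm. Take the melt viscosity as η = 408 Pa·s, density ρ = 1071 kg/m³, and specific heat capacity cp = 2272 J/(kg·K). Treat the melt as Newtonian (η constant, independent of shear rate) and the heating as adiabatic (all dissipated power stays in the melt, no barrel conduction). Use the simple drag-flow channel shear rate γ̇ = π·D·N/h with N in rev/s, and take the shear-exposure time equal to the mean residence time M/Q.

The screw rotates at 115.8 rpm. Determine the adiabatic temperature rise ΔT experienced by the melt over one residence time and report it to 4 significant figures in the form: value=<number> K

Q_s = Q / 3600 = 134.1 / 3600 = 0.03725 kg/s
t_res = M / Q_s = 5.12 / 0.03725 = 137.45 s
D = 65.2 mm = 0.0652 m;  h = 9.40 mm = 0.0094 m;  N = 115.8 rpm / 60 = 1.93 rev/s
Shear rate: γ̇ = πDN/h = π·0.0652·1.93/0.0094 = 42.0559 s⁻¹
ΔT = η·γ̇²·t_res/(ρ·cp) = [408 × 42.0559² × 137.45] / [1071 × 2272] = 40.7624 K

value=40.76 K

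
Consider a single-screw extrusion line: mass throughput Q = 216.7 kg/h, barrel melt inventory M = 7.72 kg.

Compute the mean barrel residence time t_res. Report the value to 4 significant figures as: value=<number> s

Q_s = Q / 3600 = 216.7 / 3600 = 0.0601944 kg/s
Mean residence time: t_res = M/Q_s = 7.72 kg / 0.0601944 kg/s = 128.251 s

value=128.3 s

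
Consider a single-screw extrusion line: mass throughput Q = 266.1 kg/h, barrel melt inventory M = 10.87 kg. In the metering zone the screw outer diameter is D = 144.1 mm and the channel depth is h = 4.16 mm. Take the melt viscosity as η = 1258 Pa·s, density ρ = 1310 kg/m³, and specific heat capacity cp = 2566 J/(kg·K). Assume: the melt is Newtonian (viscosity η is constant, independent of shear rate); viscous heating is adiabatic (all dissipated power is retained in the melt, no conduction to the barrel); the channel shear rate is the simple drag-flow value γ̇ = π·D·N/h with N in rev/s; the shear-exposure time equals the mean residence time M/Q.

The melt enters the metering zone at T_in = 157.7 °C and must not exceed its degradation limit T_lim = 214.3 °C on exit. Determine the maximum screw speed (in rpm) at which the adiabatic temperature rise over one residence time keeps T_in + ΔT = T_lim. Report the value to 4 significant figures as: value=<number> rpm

Convert throughput: Q = 266.1 kg/h = 266.1/3600 = 0.0739167 kg/s
t_res = M / Q_s = 10.87 ÷ 0.0739167 = 147.057 s
Convert to metres: D = 0.1441 m, h = 0.00416 m
ΔT_a = T_lim − T_in = 214.3 °C − 157.7 °C = 56.6 K
γ̇_max² = ΔT_a·ρ·cp / (η·t_res) = [56.6 × 1310 × 2566] / [1258 × 147.057] = 1028.43 s⁻²
γ̇_max = √1028.43 = 32.0692 s⁻¹
N_max = γ̇_max h / (πD) = 32.0692·0.00416/(π·0.1441) = 0.294692 rev/s → ×60 = 17.6815 rpm

value=17.68 rpm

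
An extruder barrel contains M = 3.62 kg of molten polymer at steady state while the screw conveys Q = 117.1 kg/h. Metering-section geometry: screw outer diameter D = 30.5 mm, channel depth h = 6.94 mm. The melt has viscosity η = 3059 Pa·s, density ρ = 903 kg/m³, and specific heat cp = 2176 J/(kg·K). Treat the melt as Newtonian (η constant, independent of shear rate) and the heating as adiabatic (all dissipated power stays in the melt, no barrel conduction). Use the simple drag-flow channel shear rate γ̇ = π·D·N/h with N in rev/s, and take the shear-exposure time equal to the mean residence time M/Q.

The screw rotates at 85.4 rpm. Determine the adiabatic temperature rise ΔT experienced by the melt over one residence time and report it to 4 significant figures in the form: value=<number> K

Throughput in SI: Q_s = 117.1 kg/h ÷ 3600 s/h = 0.0325278 kg/s
Mean residence time: t_res = M/Q_s = 3.62 kg / 0.0325278 kg/s = 111.289 s
Geometry in metres: D = 30.5 mm → 0.0305 m, h = 6.94 mm → 0.00694 m; screw speed N = 85.4 rpm = 1.42333 rev/s
γ̇ = π D N / h = (π)(0.0305)(1.42333) / 0.00694 = 19.6516 s⁻¹
ΔT = η·γ̇²·t_res/(ρ·cp) = [3059 × 19.6516² × 111.289] / [903 × 2176] = 66.9084 K

value=66.91 K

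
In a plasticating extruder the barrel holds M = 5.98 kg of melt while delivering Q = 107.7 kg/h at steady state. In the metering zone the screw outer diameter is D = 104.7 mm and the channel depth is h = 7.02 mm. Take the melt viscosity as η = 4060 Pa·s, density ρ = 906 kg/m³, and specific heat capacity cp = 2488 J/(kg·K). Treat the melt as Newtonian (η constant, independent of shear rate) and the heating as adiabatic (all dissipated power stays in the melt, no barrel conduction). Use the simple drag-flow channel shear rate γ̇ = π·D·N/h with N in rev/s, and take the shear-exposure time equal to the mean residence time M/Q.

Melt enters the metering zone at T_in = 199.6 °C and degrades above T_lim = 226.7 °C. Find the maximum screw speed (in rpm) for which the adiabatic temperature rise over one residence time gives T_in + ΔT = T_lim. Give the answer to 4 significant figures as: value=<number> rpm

Convert throughput: Q = 107.7 kg/h = 107.7/3600 = 0.0299167 kg/s
t_res = M / Q_s = 5.98 ÷ 0.0299167 = 199.889 s
D = 104.7 mm = 0.1047 m;  h = 7.02 mm = 0.00702 m
ΔT_a = T_lim − T_in = 226.7 °C − 199.6 °C = 27.1 K
γ̇_max² = ΔT_a·ρ·cp / (η·t_res) = [27.1 × 906 × 2488] / [4060 × 199.889] = 75.2721 s⁻²
Take the square root: γ̇_max = √(75.2721) = 8.67595 s⁻¹
N_max = γ̇_max h / (πD) = 8.67595·0.00702/(π·0.1047) = 0.185164 rev/s → ×60 = 11.1099 rpm

value=11.11 rpm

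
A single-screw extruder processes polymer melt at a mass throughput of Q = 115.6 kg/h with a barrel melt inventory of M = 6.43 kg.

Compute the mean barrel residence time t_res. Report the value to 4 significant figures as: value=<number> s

value=200.2 s

Convert throughput: Q = 115.6 kg/h = 115.6/3600 = 0.0321111 kg/s
t_res = M / Q_s = 6.43 / 0.0321111 = 200.242 s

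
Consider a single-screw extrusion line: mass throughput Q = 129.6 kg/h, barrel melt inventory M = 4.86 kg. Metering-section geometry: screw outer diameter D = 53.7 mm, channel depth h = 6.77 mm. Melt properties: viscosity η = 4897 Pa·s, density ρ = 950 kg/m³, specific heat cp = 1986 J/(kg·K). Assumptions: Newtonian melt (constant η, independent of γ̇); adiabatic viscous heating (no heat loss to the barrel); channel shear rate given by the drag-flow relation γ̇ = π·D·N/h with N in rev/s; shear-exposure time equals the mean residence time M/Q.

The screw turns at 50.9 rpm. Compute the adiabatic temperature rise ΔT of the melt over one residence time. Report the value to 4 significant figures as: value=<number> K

value=156.6 K

Q_s = Q / 3600 = 129.6 / 3600 = 0.036 kg/s
Mean residence time: t_res = M/Q_s = 4.86 kg / 0.036 kg/s = 135 s
D = 53.7 mm = 0.0537 m;  h = 6.77 mm = 0.00677 m;  N = 50.9 rpm / 60 = 0.848333 rev/s
γ̇ = π·D·N / h = π · 0.0537 · 0.848333 / 0.00677 = 21.1399 s⁻¹
ΔT = η·γ̇²·t_res / (ρ·cp) = 4897 · (21.1399)² · 135 / (950 · 1986) = 156.59 K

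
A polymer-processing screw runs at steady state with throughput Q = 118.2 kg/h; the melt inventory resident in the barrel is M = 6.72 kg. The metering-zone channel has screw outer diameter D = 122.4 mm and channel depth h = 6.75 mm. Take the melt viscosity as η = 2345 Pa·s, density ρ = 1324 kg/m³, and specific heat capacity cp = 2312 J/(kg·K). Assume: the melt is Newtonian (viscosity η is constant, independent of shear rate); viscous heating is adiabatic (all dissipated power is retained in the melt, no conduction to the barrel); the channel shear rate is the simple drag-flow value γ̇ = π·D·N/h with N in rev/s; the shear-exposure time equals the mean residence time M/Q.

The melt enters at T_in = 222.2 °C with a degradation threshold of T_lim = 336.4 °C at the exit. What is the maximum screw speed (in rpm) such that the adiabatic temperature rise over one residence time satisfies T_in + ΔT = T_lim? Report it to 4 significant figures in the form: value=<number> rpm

value=28.42 rpm

Q_s = Q / 3600 = 118.2 / 3600 = 0.0328333 kg/s
Mean residence time: t_res = M/Q_s = 6.72 kg / 0.0328333 kg/s = 204.67 s
Convert to metres: D = 0.1224 m, h = 0.00675 m
ΔT_a = T_lim − T_in = 336.4 − 222.2 = 114.2 K
γ̇_max² = ΔT_a·ρ·cp/(η·t_res) = 114.2·1324·2312/(2345·204.67) = 728.358 s⁻²
γ̇_max = √728.358 = 26.9881 s⁻¹
Solve γ̇ = πDN/h for N: N_max = γ̇_max·h/(π·D) = 26.9881 × 0.00675 / (π × 0.1224) = 0.473745 rev/s = 28.4247 rpm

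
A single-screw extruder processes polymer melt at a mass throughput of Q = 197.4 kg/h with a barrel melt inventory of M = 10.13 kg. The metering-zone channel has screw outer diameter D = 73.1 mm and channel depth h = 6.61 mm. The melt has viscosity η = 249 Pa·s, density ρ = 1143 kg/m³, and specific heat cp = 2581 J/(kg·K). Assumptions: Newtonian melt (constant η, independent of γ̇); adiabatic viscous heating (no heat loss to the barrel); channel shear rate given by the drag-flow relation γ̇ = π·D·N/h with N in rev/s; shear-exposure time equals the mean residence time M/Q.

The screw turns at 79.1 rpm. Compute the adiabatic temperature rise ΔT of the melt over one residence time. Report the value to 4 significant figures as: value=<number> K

value=32.71 K

Throughput in SI: Q_s = 197.4 kg/h ÷ 3600 s/h = 0.0548333 kg/s
t_res = M / Q_s = 10.13 ÷ 0.0548333 = 184.742 s
Geometry in metres: D = 73.1 mm → 0.0731 m, h = 6.61 mm → 0.00661 m; screw speed N = 79.1 rpm = 1.31833 rev/s
γ̇ = π·D·N / h = π · 0.0731 · 1.31833 / 0.00661 = 45.8027 s⁻¹
Adiabatic rise: ΔT = η γ̇² t_res / (ρ cp) = 249·(45.8027)²·184.742 / (1143·2581) = 32.7124 K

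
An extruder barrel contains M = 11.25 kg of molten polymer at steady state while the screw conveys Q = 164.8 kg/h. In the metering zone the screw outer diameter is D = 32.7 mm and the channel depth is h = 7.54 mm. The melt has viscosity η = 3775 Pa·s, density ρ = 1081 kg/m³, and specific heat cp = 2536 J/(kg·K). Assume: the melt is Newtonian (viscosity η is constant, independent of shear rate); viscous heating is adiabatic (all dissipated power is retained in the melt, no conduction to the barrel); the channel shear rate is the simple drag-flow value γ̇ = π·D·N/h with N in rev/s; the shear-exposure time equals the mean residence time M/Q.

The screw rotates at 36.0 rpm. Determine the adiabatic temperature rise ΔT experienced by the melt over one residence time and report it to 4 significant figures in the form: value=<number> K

Q_s = Q / 3600 = 164.8 / 3600 = 0.0457778 kg/s
t_res = M / Q_s = 11.25 / 0.0457778 = 245.752 s
Convert to SI: D = 0.0327 m, h = 0.00754 m, N = 36.0/60 = 0.6 rev/s
γ̇ = π D N / h = (π)(0.0327)(0.6) / 0.00754 = 8.17481 s⁻¹
Adiabatic rise: ΔT = η γ̇² t_res / (ρ cp) = 3775·(8.17481)²·245.752 / (1081·2536) = 22.6149 K

value=22.61 K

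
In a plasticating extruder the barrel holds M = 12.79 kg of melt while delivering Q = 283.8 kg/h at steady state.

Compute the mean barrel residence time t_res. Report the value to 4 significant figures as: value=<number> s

Convert throughput: Q = 283.8 kg/h = 283.8/3600 = 0.0788333 kg/s
t_res = M / Q_s = 12.79 / 0.0788333 = 162.241 s

value=162.2 s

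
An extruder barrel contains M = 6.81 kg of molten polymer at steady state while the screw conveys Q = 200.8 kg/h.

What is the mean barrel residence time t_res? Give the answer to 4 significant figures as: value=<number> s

Q_s = Q / 3600 = 200.8 / 3600 = 0.0557778 kg/s
t_res = M / Q_s = 6.81 ÷ 0.0557778 = 122.092 s

value=122.1 s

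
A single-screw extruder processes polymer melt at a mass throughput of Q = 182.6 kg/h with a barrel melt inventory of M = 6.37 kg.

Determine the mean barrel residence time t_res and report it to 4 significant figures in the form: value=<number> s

Throughput in SI: Q_s = 182.6 kg/h ÷ 3600 s/h = 0.0507222 kg/s
t_res = M / Q_s = 6.37 ÷ 0.0507222 = 125.586 s

value=125.6 s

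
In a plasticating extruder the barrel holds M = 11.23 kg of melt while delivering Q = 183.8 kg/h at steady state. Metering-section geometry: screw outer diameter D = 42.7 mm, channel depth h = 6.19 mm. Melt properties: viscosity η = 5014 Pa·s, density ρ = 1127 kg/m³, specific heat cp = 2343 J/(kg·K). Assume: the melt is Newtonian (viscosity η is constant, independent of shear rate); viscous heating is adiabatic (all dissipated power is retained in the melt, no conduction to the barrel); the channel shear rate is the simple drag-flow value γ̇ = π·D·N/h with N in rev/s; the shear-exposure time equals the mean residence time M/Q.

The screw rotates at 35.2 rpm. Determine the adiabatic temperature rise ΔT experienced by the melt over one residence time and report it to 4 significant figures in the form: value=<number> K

Q_s = Q / 3600 = 183.8 / 3600 = 0.0510556 kg/s
t_res = M / Q_s = 11.23 ÷ 0.0510556 = 219.956 s
Convert to SI: D = 0.0427 m, h = 0.00619 m, N = 35.2/60 = 0.586667 rev/s
γ̇ = π·D·N / h = π · 0.0427 · 0.586667 / 0.00619 = 12.7139 s⁻¹
ΔT = η·γ̇²·t_res/(ρ·cp) = [5014 × 12.7139² × 219.956] / [1127 × 2343] = 67.5121 K

value=67.51 K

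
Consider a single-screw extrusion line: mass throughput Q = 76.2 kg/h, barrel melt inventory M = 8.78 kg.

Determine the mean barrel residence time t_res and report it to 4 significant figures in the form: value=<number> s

Throughput in SI: Q_s = 76.2 kg/h ÷ 3600 s/h = 0.0211667 kg/s
t_res = M / Q_s = 8.78 ÷ 0.0211667 = 414.803 s

value=414.8 s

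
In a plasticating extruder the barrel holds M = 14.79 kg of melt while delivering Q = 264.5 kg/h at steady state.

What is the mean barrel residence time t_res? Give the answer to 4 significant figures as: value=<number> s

value=201.3 s

Q_s = Q / 3600 = 264.5 / 3600 = 0.0734722 kg/s
t_res = M / Q_s = 14.79 / 0.0734722 = 201.301 s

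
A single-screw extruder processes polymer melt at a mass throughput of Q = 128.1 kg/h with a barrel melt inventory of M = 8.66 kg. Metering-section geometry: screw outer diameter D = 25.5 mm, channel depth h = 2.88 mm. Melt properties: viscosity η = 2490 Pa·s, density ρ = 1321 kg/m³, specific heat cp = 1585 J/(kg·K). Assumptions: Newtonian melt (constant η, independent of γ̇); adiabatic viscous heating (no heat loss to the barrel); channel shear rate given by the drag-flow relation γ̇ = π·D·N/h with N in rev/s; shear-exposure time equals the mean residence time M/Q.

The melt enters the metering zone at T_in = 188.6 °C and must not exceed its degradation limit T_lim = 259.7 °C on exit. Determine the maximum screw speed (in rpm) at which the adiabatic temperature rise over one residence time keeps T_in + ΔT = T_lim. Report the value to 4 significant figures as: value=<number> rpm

Convert throughput: Q = 128.1 kg/h = 128.1/3600 = 0.0355833 kg/s
t_res = M / Q_s = 8.66 ÷ 0.0355833 = 243.372 s
D = 25.5 mm = 0.0255 m;  h = 2.88 mm = 0.00288 m
Allowable rise: ΔT_a = T_lim − T_in = 259.7 − 188.6 = 71.1 K
Invert ΔT = ηγ̇²t_res/(ρcp) for γ̇: γ̇_max² = ΔT_a ρ cp / (η t_res) = 71.1·1321·1585 / (2490·243.372) = 245.658 s⁻²
γ̇_max = sqrt(245.658) = 15.6735 s⁻¹
N_max = γ̇_max·h / (π·D) = 15.6735 · 0.00288 / (π · 0.0255) = 0.563466 rev/s = 33.808 rpm

value=33.81 rpm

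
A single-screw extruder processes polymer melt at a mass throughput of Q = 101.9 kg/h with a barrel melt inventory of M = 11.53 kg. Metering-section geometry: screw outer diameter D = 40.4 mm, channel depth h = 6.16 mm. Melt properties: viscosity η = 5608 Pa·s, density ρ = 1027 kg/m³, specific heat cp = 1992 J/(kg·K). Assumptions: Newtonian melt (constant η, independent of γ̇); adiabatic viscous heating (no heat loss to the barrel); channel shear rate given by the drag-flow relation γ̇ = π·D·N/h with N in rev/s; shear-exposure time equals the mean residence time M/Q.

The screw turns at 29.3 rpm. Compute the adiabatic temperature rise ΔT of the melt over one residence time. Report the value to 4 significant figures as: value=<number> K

Convert throughput: Q = 101.9 kg/h = 101.9/3600 = 0.0283056 kg/s
Mean residence time: t_res = M/Q_s = 11.53 kg / 0.0283056 kg/s = 407.341 s
Convert to SI: D = 0.0404 m, h = 0.00616 m, N = 29.3/60 = 0.488333 rev/s
Shear rate: γ̇ = πDN/h = π·0.0404·0.488333/0.00616 = 10.0616 s⁻¹
Adiabatic rise: ΔT = η γ̇² t_res / (ρ cp) = 5608·(10.0616)²·407.341 / (1027·1992) = 113.042 K

value=113.0 K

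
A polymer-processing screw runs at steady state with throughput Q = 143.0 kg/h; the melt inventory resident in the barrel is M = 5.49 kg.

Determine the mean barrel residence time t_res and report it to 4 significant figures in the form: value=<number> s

value=138.2 s

Convert throughput: Q = 143.0 kg/h = 143.0/3600 = 0.0397222 kg/s
t_res = M / Q_s = 5.49 ÷ 0.0397222 = 138.21 s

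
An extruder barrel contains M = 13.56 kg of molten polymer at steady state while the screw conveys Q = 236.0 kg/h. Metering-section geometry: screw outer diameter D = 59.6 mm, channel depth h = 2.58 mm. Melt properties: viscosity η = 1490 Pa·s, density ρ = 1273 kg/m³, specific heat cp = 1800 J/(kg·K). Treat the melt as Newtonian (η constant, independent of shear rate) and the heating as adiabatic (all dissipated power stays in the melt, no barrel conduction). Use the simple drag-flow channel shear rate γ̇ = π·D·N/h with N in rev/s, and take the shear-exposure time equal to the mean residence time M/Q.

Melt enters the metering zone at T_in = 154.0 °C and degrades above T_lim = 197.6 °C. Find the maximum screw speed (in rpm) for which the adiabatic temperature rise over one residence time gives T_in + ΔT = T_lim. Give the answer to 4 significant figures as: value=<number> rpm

Throughput in SI: Q_s = 236.0 kg/h ÷ 3600 s/h = 0.0655556 kg/s
t_res = M / Q_s = 13.56 ÷ 0.0655556 = 206.847 s
D = 59.6 mm = 0.0596 m;  h = 2.58 mm = 0.00258 m
ΔT_a = T_lim − T_in = 197.6 − 154.0 = 43.6 K
γ̇_max² = ΔT_a·ρ·cp/(η·t_res) = 43.6·1273·1800/(1490·206.847) = 324.154 s⁻²
γ̇_max = sqrt(324.154) = 18.0043 s⁻¹
N_max = γ̇_max·h / (π·D) = 18.0043 · 0.00258 / (π · 0.0596) = 0.248084 rev/s = 14.885 rpm

value=14.89 rpm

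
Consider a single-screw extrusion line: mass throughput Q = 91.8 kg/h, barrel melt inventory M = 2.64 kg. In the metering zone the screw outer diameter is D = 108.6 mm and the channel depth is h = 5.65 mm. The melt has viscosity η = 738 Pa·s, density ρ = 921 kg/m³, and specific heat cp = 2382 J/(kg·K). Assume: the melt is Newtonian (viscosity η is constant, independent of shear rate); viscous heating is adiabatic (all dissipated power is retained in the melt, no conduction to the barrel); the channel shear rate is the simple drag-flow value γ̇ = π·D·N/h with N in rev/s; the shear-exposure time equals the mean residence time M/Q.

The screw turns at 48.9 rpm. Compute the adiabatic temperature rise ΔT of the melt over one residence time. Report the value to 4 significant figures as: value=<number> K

value=84.35 K

Convert throughput: Q = 91.8 kg/h = 91.8/3600 = 0.0255 kg/s
t_res = M / Q_s = 2.64 ÷ 0.0255 = 103.529 s
D = 108.6 mm = 0.1086 m;  h = 5.65 mm = 0.00565 m;  N = 48.9 rpm / 60 = 0.815 rev/s
Shear rate: γ̇ = πDN/h = π·0.1086·0.815/0.00565 = 49.214 s⁻¹
Adiabatic rise: ΔT = η γ̇² t_res / (ρ cp) = 738·(49.214)²·103.529 / (921·2382) = 84.3522 K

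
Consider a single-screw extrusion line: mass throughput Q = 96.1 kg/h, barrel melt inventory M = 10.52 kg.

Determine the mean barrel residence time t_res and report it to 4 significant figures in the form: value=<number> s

Throughput in SI: Q_s = 96.1 kg/h ÷ 3600 s/h = 0.0266944 kg/s
Mean residence time: t_res = M/Q_s = 10.52 kg / 0.0266944 kg/s = 394.089 s

value=394.1 s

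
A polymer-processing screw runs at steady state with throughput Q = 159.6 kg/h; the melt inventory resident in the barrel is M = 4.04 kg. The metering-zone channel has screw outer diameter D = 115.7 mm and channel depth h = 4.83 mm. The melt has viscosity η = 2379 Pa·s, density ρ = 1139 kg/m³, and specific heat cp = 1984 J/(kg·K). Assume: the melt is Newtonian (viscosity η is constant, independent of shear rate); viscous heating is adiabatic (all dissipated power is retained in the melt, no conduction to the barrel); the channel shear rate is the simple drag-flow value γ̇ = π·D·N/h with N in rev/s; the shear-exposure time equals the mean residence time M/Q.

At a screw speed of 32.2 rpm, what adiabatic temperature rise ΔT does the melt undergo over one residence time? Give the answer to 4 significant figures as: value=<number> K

Throughput in SI: Q_s = 159.6 kg/h ÷ 3600 s/h = 0.0443333 kg/s
t_res = M / Q_s = 4.04 ÷ 0.0443333 = 91.1278 s
Geometry in metres: D = 115.7 mm → 0.1157 m, h = 4.83 mm → 0.00483 m; screw speed N = 32.2 rpm = 0.536667 rev/s
Shear rate: γ̇ = πDN/h = π·0.1157·0.536667/0.00483 = 40.3869 s⁻¹
ΔT = η·γ̇²·t_res / (ρ·cp) = 2379 · (40.3869)² · 91.1278 / (1139 · 1984) = 156.481 K

value=156.5 K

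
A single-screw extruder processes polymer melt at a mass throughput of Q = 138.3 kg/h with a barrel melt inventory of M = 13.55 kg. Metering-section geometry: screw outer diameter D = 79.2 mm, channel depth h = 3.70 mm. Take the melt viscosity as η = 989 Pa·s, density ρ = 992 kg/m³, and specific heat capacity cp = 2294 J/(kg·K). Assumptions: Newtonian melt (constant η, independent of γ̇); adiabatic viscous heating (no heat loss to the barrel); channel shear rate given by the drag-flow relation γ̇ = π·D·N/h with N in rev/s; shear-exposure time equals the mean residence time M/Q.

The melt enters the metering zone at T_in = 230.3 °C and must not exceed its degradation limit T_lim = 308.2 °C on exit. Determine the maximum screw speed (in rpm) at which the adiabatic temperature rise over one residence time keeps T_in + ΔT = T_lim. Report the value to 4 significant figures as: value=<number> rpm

Q_s = Q / 3600 = 138.3 / 3600 = 0.0384167 kg/s
t_res = M / Q_s = 13.55 ÷ 0.0384167 = 352.711 s
Geometry in SI: D = 79.2 mm → 0.0792 m, h = 3.70 mm → 0.0037 m
Allowable rise: ΔT_a = T_lim − T_in = 308.2 − 230.3 = 77.9 K
γ̇_max² = ΔT_a·ρ·cp / (η·t_res) = [77.9 × 992 × 2294] / [989 × 352.711] = 508.191 s⁻²
γ̇_max = sqrt(508.191) = 22.5431 s⁻¹
Solve γ̇ = πDN/h for N: N_max = γ̇_max·h/(π·D) = 22.5431 × 0.0037 / (π × 0.0792) = 0.335228 rev/s = 20.1137 rpm

value=20.11 rpm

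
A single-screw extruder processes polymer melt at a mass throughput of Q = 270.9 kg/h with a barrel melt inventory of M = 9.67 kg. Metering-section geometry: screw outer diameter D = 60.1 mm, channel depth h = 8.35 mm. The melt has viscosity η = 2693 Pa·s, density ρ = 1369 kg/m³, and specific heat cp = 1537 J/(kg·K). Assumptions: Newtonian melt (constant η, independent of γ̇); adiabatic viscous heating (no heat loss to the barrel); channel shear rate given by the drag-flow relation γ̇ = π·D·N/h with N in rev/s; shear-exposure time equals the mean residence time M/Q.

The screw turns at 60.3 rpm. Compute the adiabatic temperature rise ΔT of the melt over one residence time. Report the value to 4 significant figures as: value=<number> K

value=84.94 K

Q_s = Q / 3600 = 270.9 / 3600 = 0.07525 kg/s
t_res = M / Q_s = 9.67 / 0.07525 = 128.505 s
Convert to SI: D = 0.0601 m, h = 0.00835 m, N = 60.3/60 = 1.005 rev/s
γ̇ = π D N / h = (π)(0.0601)(1.005) / 0.00835 = 22.725 s⁻¹
ΔT = η·γ̇²·t_res / (ρ·cp) = 2693 · (22.725)² · 128.505 / (1369 · 1537) = 84.935 K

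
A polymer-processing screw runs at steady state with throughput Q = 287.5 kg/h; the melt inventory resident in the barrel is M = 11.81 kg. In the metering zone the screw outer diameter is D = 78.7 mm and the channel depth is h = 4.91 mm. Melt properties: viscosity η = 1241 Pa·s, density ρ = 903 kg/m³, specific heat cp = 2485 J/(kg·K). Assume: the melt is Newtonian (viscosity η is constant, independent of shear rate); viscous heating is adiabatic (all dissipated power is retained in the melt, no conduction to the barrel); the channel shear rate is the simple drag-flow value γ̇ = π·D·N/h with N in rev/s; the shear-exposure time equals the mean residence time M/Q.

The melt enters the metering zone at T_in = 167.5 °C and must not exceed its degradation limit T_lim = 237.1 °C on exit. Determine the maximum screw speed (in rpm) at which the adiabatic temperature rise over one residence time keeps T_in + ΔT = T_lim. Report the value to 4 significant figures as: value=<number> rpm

value=34.76 rpm

Q_s = Q / 3600 = 287.5 / 3600 = 0.0798611 kg/s
Mean residence time: t_res = M/Q_s = 11.81 kg / 0.0798611 kg/s = 147.882 s
D = 78.7 mm = 0.0787 m;  h = 4.91 mm = 0.00491 m
ΔT_a = T_lim − T_in = 237.1 °C − 167.5 °C = 69.6 K
γ̇_max² = ΔT_a·ρ·cp / (η·t_res) = [69.6 × 903 × 2485] / [1241 × 147.882] = 851.015 s⁻²
γ̇_max = sqrt(851.015) = 29.1722 s⁻¹
Solve γ̇ = πDN/h for N: N_max = γ̇_max·h/(π·D) = 29.1722 × 0.00491 / (π × 0.0787) = 0.579329 rev/s = 34.7598 rpm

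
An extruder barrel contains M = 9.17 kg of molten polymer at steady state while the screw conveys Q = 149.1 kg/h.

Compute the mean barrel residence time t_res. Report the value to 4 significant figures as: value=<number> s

value=221.4 s

Convert throughput: Q = 149.1 kg/h = 149.1/3600 = 0.0414167 kg/s
t_res = M / Q_s = 9.17 ÷ 0.0414167 = 221.408 s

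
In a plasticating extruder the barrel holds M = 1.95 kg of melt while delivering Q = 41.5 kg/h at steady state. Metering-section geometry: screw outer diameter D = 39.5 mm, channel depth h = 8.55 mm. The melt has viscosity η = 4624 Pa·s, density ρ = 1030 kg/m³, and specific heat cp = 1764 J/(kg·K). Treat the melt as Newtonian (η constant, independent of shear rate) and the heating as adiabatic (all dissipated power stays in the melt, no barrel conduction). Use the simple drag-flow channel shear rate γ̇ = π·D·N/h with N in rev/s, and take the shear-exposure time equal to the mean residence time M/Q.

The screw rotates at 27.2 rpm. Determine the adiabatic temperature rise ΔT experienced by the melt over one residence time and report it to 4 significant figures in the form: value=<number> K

value=18.64 K

Throughput in SI: Q_s = 41.5 kg/h ÷ 3600 s/h = 0.0115278 kg/s
t_res = M / Q_s = 1.95 ÷ 0.0115278 = 169.157 s
Convert to SI: D = 0.0395 m, h = 0.00855 m, N = 27.2/60 = 0.453333 rev/s
Shear rate: γ̇ = πDN/h = π·0.0395·0.453333/0.00855 = 6.57959 s⁻¹
ΔT = η·γ̇²·t_res/(ρ·cp) = [4624 × 6.57959² × 169.157] / [1030 × 1764] = 18.6367 K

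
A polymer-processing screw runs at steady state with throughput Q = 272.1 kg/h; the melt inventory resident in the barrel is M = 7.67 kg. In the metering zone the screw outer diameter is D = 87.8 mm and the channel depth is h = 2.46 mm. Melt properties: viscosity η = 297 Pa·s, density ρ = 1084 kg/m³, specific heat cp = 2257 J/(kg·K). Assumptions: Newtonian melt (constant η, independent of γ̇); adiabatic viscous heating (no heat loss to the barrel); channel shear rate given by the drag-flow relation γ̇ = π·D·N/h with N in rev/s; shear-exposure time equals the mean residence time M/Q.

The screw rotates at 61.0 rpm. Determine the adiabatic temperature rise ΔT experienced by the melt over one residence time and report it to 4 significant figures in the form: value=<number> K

value=160.1 K

Throughput in SI: Q_s = 272.1 kg/h ÷ 3600 s/h = 0.0755833 kg/s
t_res = M / Q_s = 7.67 ÷ 0.0755833 = 101.477 s
Geometry in metres: D = 87.8 mm → 0.0878 m, h = 2.46 mm → 0.00246 m; screw speed N = 61.0 rpm = 1.01667 rev/s
Shear rate: γ̇ = πDN/h = π·0.0878·1.01667/0.00246 = 113.996 s⁻¹
Adiabatic rise: ΔT = η γ̇² t_res / (ρ cp) = 297·(113.996)²·101.477 / (1084·2257) = 160.081 K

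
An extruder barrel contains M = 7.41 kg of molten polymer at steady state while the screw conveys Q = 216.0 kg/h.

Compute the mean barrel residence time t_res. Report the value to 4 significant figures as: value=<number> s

value=123.5 s

Q_s = Q / 3600 = 216.0 / 3600 = 0.06 kg/s
t_res = M / Q_s = 7.41 / 0.06 = 123.5 s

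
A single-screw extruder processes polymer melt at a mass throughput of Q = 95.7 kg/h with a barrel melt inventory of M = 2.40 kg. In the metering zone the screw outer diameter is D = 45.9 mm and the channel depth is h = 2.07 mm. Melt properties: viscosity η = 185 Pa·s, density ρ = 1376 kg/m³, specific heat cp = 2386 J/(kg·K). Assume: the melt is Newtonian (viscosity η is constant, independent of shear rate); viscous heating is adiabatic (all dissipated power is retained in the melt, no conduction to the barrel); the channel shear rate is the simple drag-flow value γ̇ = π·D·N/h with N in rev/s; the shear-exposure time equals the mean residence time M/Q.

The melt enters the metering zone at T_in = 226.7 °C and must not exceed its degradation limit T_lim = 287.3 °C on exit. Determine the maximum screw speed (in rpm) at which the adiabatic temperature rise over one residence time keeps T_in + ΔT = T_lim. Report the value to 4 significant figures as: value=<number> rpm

value=94.01 rpm

Convert throughput: Q = 95.7 kg/h = 95.7/3600 = 0.0265833 kg/s
t_res = M / Q_s = 2.40 / 0.0265833 = 90.2821 s
Geometry in SI: D = 45.9 mm → 0.0459 m, h = 2.07 mm → 0.00207 m
ΔT_a = T_lim − T_in = 287.3 − 226.7 = 60.6 K
γ̇_max² = ΔT_a·ρ·cp/(η·t_res) = 60.6·1376·2386/(185·90.2821) = 11912.1 s⁻²
γ̇_max = √11912.1 = 109.143 s⁻¹
N_max = γ̇_max h / (πD) = 109.143·0.00207/(π·0.0459) = 1.56676 rev/s → ×60 = 94.0054 rpm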